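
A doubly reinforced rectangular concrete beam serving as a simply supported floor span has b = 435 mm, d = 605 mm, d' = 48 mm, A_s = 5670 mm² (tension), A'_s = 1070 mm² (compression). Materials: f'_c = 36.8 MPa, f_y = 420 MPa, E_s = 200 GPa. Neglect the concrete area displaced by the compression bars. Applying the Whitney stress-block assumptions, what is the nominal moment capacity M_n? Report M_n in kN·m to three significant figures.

Assume both tension and compression steel yield.
Net tension couple steel: A_s − A'_s = 4600 mm².
a = (A_s − A'_s) f_y / (0.85 f'_c b) = 1932000/(0.85 × 36.8 × 435) = 141.99 mm.
c = a/β₁ = 141.99/0.787 = 180.42 mm; ε'_s = 0.003(c − d')/c = 0.0022 ≥ f_y/E_s = 0.0021, so compression steel does yield.
M_n = (A_s − A'_s) f_y (d − a/2) + A'_s f_y (d − d') = [1932000 × (605 − 70.995) + 449400 × (605 − 48)] × 10⁻⁶ = 1031.70 + 250.32 = 1282.02 kN·m.

M_n ≈ 1280 kN·m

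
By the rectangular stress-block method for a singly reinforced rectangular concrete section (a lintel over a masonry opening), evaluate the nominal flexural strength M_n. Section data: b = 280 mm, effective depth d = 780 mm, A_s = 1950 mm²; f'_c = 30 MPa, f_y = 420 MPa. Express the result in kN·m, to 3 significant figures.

T = A_s f_y = 1950 × 420 = 819000 N = 819 kN.
From C = T: a = T/(0.85 f'_c b) = 819000/(0.85 × 30 × 280) = 114.71 mm.
M_n = T(d − a/2) = 819 kN × (780 − 57.355) mm = 591.85 kN·m.

M_n ≈ 592 kN·m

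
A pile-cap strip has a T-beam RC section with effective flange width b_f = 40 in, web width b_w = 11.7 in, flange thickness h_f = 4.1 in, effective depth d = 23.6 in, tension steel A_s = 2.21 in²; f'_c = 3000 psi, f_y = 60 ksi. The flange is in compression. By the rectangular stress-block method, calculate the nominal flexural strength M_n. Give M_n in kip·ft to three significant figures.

Tension: T = A_s f_y = 2.21 × 60 = 132.6 kips.
Try a within the flange: a = T/(0.85 f'_c b_f) = 132.6/(0.85 × 3 × 40) = 1.300 in.
Since a = 1.300 ≤ h_f = 4.1 in, the stress block lies entirely in the flange; analyse as a rectangular beam of width b_f.
M_n = T(d − a/2) = 132.6 × (23.6 − 0.65) = 3043.2 kip·in.
M_n = 3043.2/12 = 253.60 kip·ft.

M_n ≈ 254 kip·ft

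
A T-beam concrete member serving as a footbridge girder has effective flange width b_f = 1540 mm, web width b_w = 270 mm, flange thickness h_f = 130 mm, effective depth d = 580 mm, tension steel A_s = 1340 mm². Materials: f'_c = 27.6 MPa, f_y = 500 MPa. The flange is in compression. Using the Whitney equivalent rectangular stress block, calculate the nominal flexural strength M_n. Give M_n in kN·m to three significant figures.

M_n ≈ 382 kN·m

Tension: T = A_s f_y = 1340 × 500 = 670000 N.
Try a within the flange: a = T/(0.85 f'_c b_f) = 670000/(0.85 × 27.6 × 1540) = 18.54 mm.
Since a = 18.54 ≤ h_f = 130 mm, the stress block lies entirely in the flange; analyse as a rectangular beam of width b_f.
M_n = T(d − a/2) = 670000 × (580 − 9.27) = 382.39 × 10⁶ N·mm.
M_n = 382.39 kN·m.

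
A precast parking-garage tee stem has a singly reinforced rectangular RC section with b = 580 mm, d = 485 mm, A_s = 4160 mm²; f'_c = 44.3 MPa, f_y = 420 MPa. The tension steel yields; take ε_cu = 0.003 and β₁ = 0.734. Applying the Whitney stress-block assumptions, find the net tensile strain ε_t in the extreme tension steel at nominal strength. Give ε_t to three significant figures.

a = A_s f_y/(0.85 f'_c b) = 80.00 mm.
β₁ = 0.734, so c = a/β₁ = 80.00/0.734 = 108.99 mm.
From the linear strain diagram with ε_cu = 0.003: ε_t = 0.003 (d − c)/c = 0.003 × (485 − 108.99)/108.99 = 0.0103.
Since ε_t ≥ 0.005, the section is tension-controlled.

ε_t ≈ 0.0103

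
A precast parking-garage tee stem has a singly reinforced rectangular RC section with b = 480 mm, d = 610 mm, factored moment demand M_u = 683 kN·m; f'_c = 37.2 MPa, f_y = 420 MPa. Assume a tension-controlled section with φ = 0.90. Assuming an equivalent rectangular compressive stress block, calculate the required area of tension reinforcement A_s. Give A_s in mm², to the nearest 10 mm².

M_n = M_u/φ = 683/0.90 = 758.889 kN·m.
With M_n = 0.85 f'_c a b (d − a/2), solve the quadratic for a:
a = d − √(d² − 2M_n/(0.85 f'_c b)) = 610 − √(610² − 2 × 758.889×10⁶/(0.85 × 37.2 × 480)) = 88.37 mm.
A_s = 0.85 f'_c a b / f_y = 0.85 × 37.2 × 88.37 × 480 / 420 = 3193.4 mm².

A_s ≈ 3190 mm²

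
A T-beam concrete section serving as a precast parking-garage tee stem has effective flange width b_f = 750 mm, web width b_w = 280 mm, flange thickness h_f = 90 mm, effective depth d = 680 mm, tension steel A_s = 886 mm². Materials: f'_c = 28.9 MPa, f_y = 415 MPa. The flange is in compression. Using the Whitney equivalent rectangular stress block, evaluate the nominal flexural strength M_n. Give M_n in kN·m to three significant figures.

M_n ≈ 246 kN·m

Tension: T = A_s f_y = 886 × 415 = 367690 N.
Try a within the flange: a = T/(0.85 f'_c b_f) = 367690/(0.85 × 28.9 × 750) = 19.96 mm.
Since a = 19.96 ≤ h_f = 90 mm, the stress block lies entirely in the flange; analyse as a rectangular beam of width b_f.
M_n = T(d − a/2) = 367690 × (680 − 9.98) = 246.36 × 10⁶ N·mm.
M_n = 246.36 kN·m.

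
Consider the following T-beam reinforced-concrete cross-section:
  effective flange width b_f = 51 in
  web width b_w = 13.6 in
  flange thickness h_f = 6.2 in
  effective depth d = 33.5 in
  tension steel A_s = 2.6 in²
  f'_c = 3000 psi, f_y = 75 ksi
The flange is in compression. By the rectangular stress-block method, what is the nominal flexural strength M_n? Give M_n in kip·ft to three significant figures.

M_n ≈ 532 kip·ft

Tension: T = A_s f_y = 2.6 × 75 = 195 kips.
Try a within the flange: a = T/(0.85 f'_c b_f) = 195/(0.85 × 3 × 51) = 1.499 in.
Since a = 1.499 ≤ h_f = 6.2 in, the stress block lies entirely in the flange; analyse as a rectangular beam of width b_f.
M_n = T(d − a/2) = 195 × (33.5 − 0.7495) = 6386.3 kip·in.
M_n = 6386.3/12 = 532.19 kip·ft.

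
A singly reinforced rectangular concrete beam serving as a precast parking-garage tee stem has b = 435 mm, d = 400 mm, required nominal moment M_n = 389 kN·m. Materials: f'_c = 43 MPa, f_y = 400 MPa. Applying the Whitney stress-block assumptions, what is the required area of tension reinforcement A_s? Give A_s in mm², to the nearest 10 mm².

A_s ≈ 2650 mm²

With M_n = 0.85 f'_c a b (d − a/2), solve the quadratic for a:
a = d − √(d² − 2M_n/(0.85 f'_c b)) = 400 − √(400² − 2 × 389×10⁶/(0.85 × 43 × 435)) = 66.73 mm.
A_s = 0.85 f'_c a b / f_y = 0.85 × 43 × 66.73 × 435 / 400 = 2652.4 mm².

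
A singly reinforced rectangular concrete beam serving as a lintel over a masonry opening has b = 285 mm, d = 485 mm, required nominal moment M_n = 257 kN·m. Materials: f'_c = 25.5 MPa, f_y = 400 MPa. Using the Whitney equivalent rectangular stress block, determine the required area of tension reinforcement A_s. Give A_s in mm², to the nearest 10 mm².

A_s ≈ 1470 mm²

With M_n = 0.85 f'_c a b (d − a/2), solve the quadratic for a:
a = d − √(d² − 2M_n/(0.85 f'_c b)) = 485 − √(485² − 2 × 257×10⁶/(0.85 × 25.5 × 285)) = 95.10 mm.
A_s = 0.85 f'_c a b / f_y = 0.85 × 25.5 × 95.10 × 285 / 400 = 1468.7 mm².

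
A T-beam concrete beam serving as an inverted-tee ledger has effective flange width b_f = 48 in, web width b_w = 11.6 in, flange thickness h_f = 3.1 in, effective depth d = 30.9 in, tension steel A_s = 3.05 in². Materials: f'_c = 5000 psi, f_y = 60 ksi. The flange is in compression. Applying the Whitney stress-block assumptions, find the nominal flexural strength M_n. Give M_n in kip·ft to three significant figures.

M_n ≈ 464 kip·ft

Tension: T = A_s f_y = 3.05 × 60 = 183 kips.
Try a within the flange: a = T/(0.85 f'_c b_f) = 183/(0.85 × 5 × 48) = 0.897 in.
Since a = 0.897 ≤ h_f = 3.1 in, the stress block lies entirely in the flange; analyse as a rectangular beam of width b_f.
M_n = T(d − a/2) = 183 × (30.9 − 0.4485) = 5572.6 kip·in.
M_n = 5572.6/12 = 464.38 kip·ft.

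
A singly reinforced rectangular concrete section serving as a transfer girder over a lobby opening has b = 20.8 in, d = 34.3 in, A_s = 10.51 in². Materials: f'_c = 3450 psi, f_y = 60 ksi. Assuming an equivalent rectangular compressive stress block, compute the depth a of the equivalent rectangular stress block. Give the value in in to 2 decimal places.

T = A_s f_y = 10.51 × 60 = 630.6 kips.
a = T/(0.85 f'_c b) = 630.6/(0.85 × 3.45 × 20.8) = 10.34 in.

a ≈ 10.34 in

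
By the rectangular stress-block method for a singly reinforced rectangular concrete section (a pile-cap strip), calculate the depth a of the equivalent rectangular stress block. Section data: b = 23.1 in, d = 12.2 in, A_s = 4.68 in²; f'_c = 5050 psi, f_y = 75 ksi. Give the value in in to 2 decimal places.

T = A_s f_y = 4.68 × 75 = 351 kips.
a = T/(0.85 f'_c b) = 351/(0.85 × 5.05 × 23.1) = 3.54 in.

a ≈ 3.54 in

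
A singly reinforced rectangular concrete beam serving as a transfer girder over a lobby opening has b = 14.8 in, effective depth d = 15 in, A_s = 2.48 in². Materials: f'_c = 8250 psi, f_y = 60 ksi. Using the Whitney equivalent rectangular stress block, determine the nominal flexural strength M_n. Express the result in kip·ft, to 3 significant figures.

T = A_s f_y = 2.48 × 60 = 148.8 kips.
a = T/(0.85 f'_c b) = 148.8/(0.85 × 8.25 × 14.8) = 1.434 in.
M_n = T(d − a/2) = 148.8 × (15 − 0.717) = 2125.3 kip·in = 2125.3/12 = 177.11 kip·ft.

M_n ≈ 177 kip·ft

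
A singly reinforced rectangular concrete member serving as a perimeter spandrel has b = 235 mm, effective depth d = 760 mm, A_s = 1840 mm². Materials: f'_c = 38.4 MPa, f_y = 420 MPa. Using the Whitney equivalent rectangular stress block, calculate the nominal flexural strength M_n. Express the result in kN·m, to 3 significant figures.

M_n ≈ 548 kN·m

T = A_s f_y = 1840 × 420 = 772800 N = 772.8 kN.
From C = T: a = T/(0.85 f'_c b) = 772800/(0.85 × 38.4 × 235) = 100.75 mm.
M_n = T(d − a/2) = 772.8 kN × (760 − 50.375) mm = 548.40 kN·m.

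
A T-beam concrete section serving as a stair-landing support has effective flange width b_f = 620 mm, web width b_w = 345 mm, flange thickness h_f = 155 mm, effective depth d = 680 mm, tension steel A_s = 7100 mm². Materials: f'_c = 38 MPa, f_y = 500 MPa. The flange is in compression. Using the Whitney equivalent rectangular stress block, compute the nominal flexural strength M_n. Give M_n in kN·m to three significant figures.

Tension: T = A_s f_y = 7100 × 500 = 3550000 N.
Try a within the flange: a = T/(0.85 f'_c b_f) = 3550000/(0.85 × 38 × 620) = 177.27 mm.
a = 177.27 > h_f = 155 mm: the block extends into the web. Split into flange-overhang and web parts.
C_f = 0.85 f'_c (b_f − b_w) h_f = 0.85 × 38 × (620 − 345) × 155 = 1376788 N.
Remaining web compression depth: a_w = (T − C_f)/(0.85 f'_c b_w) = (3550000 − 1376788)/(0.85 × 38 × 345) = 195.02 mm.
M_n = C_f(d − h_f/2) + (T − C_f)(d − a_w/2) = 1376788 × (680 − 77.5) + 2173212 × (680 − 97.51) = 829.51 + 1265.87 = 2095.38 × 10⁶ N·mm.
M_n = 2095.38 kN·m.

M_n ≈ 2100 kN·m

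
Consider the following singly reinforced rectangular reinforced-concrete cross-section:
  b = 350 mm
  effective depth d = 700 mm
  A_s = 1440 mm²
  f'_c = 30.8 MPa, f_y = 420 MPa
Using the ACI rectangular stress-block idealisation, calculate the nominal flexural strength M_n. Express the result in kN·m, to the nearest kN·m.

T = A_s f_y = 1440 × 420 = 604800 N = 604.8 kN.
From C = T: a = T/(0.85 f'_c b) = 604800/(0.85 × 30.8 × 350) = 66.00 mm.
M_n = T(d − a/2) = 604.8 kN × (700 − 33) mm = 403.40 kN·m.

M_n ≈ 403 kN·m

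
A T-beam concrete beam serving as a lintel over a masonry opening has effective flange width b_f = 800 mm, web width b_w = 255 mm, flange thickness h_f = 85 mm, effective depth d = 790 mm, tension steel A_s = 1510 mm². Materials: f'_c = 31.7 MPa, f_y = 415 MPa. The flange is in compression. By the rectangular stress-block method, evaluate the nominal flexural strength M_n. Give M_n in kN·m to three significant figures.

Tension: T = A_s f_y = 1510 × 415 = 626650 N.
Try a within the flange: a = T/(0.85 f'_c b_f) = 626650/(0.85 × 31.7 × 800) = 29.07 mm.
Since a = 29.07 ≤ h_f = 85 mm, the stress block lies entirely in the flange; analyse as a rectangular beam of width b_f.
M_n = T(d − a/2) = 626650 × (790 − 14.535) = 485.95 × 10⁶ N·mm.
M_n = 485.95 kN·m.

M_n ≈ 486 kN·m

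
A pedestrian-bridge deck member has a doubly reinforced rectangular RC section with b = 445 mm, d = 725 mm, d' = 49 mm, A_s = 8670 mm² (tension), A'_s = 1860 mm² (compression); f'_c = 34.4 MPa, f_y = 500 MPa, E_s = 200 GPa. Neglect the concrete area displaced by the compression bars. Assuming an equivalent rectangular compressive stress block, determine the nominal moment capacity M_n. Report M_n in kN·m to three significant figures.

M_n ≈ 2650 kN·m

Assume both tension and compression steel yield.
Net tension couple steel: A_s − A'_s = 6810 mm².
a = (A_s − A'_s) f_y / (0.85 f'_c b) = 3405000/(0.85 × 34.4 × 445) = 261.69 mm.
c = a/β₁ = 261.69/0.804 = 325.49 mm; ε'_s = 0.003(c − d')/c = 0.0025 ≥ f_y/E_s = 0.0025, so compression steel does yield.
M_n = (A_s − A'_s) f_y (d − a/2) + A'_s f_y (d − d') = [3405000 × (725 − 130.845) + 930000 × (725 − 49)] × 10⁻⁶ = 2023.10 + 628.68 = 2651.78 kN·m.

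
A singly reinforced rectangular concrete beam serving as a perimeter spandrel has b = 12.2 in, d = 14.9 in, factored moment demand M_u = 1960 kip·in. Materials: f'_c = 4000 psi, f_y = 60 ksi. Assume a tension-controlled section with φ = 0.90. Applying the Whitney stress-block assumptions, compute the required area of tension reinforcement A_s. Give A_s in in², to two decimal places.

A_s ≈ 2.82 in²

M_n = M_u/φ = 1960/0.90 = 2177.78 kip·in.
From M_n = 0.85 f'_c a b (d − a/2):
a = d − √(d² − 2M_n/(0.85 f'_c b)) = 14.9 − √(14.9² − 2 × 2177.78/(0.85 × 4 × 12.2)) = 4.083 in.
A_s = 0.85 f'_c a b / f_y = 0.85 × 4 × 4.083 × 12.2 / 60 = 2.823 in².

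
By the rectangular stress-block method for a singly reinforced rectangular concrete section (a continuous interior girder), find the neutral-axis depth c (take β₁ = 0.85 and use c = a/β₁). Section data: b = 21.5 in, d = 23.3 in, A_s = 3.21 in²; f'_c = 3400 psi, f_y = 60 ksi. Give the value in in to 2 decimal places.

T = A_s f_y = 3.21 × 60 = 192.6 kips.
a = T/(0.85 f'_c b) = 192.6/(0.85 × 3.4 × 21.5) = 3.0997 in.
With β₁ = 0.85, c = a/β₁ = 3.0997/0.85 = 3.65 in.

c ≈ 3.65 in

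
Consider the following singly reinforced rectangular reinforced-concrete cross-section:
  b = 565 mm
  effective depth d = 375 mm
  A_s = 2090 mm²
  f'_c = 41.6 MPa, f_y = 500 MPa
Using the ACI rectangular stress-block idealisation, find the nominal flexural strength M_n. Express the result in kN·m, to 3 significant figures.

M_n ≈ 365 kN·m

T = A_s f_y = 2090 × 500 = 1045000 N = 1045 kN.
From C = T: a = T/(0.85 f'_c b) = 1045000/(0.85 × 41.6 × 565) = 52.31 mm.
M_n = T(d − a/2) = 1045 kN × (375 − 26.155) mm = 364.54 kN·m.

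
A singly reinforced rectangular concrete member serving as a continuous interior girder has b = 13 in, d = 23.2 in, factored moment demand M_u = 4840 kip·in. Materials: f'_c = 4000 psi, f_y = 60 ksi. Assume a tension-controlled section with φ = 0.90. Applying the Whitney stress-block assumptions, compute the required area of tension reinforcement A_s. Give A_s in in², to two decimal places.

A_s ≈ 4.44 in²

M_n = M_u/φ = 4840/0.90 = 5377.78 kip·in.
From M_n = 0.85 f'_c a b (d − a/2):
a = d − √(d² − 2M_n/(0.85 f'_c b)) = 23.2 − √(23.2² − 2 × 5377.78/(0.85 × 4 × 13)) = 6.027 in.
A_s = 0.85 f'_c a b / f_y = 0.85 × 4 × 6.027 × 13 / 60 = 4.440 in².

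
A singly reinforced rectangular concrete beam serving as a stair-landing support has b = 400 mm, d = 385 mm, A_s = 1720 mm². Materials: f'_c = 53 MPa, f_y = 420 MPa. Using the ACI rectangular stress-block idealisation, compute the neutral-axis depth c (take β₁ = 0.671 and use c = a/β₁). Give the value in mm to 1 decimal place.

T = A_s f_y = 1720 × 420 = 722400 N = 722.4 kN.
Setting C = 0.85 f'_c a b equal to T: a = 722400/(0.85 × 53 × 400) = 40.089 mm.
With β₁ = 0.671, c = a/β₁ = 40.089/0.671 = 59.7 mm.

c ≈ 59.7 mm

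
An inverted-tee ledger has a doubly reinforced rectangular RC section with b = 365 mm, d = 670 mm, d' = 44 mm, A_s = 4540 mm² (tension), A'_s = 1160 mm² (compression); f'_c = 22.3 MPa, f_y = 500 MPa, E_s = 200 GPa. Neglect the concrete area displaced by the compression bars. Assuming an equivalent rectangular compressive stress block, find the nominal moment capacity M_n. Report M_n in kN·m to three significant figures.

M_n ≈ 1290 kN·m

Assume both tension and compression steel yield.
Net tension couple steel: A_s − A'_s = 3380 mm².
a = (A_s − A'_s) f_y / (0.85 f'_c b) = 1690000/(0.85 × 22.3 × 365) = 244.27 mm.
c = a/β₁ = 244.27/0.85 = 287.38 mm; ε'_s = 0.003(c − d')/c = 0.0025 ≥ f_y/E_s = 0.0025, so compression steel does yield.
M_n = (A_s − A'_s) f_y (d − a/2) + A'_s f_y (d − d') = [1690000 × (670 − 122.135) + 580000 × (670 − 44)] × 10⁻⁶ = 925.89 + 363.08 = 1288.97 kN·m.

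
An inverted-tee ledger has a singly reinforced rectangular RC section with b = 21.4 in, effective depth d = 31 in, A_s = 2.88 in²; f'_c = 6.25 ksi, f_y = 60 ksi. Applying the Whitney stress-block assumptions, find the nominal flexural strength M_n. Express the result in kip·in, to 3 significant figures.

M_n ≈ 5230 kip·in

T = A_s f_y = 2.88 × 60 = 172.8 kips.
a = T/(0.85 f'_c b) = 172.8/(0.85 × 6.25 × 21.4) = 1.520 in.
M_n = T(d − a/2) = 172.8 × (31 − 0.76) = 5225.5 kip·in.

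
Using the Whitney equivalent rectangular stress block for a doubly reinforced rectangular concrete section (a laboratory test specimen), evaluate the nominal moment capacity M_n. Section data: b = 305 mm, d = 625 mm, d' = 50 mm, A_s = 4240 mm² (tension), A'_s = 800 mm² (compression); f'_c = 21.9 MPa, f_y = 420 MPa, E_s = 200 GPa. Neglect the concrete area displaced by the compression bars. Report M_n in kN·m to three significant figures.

M_n ≈ 912 kN·m

Assume both tension and compression steel yield.
Net tension couple steel: A_s − A'_s = 3440 mm².
a = (A_s − A'_s) f_y / (0.85 f'_c b) = 1444800/(0.85 × 21.9 × 305) = 254.47 mm.
c = a/β₁ = 254.47/0.85 = 299.38 mm; ε'_s = 0.003(c − d')/c = 0.0025 ≥ f_y/E_s = 0.0021, so compression steel does yield.
M_n = (A_s − A'_s) f_y (d − a/2) + A'_s f_y (d − d') = [1444800 × (625 − 127.235) + 336000 × (625 − 50)] × 10⁻⁶ = 719.17 + 193.20 = 912.37 kN·m.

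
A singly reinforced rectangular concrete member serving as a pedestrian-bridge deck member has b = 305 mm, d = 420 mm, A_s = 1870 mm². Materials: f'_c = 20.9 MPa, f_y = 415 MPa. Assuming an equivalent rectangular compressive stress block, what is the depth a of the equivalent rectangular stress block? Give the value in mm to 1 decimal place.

a ≈ 143.2 mm

T = A_s f_y = 1870 × 415 = 776050 N = 776.05 kN.
Setting C = 0.85 f'_c a b equal to T: a = 776050/(0.85 × 20.9 × 305) = 143.2 mm.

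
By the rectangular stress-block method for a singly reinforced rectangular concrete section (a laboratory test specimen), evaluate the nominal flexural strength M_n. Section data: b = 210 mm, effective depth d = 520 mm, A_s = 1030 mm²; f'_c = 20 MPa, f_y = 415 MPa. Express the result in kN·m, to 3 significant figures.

T = A_s f_y = 1030 × 415 = 427450 N = 427.45 kN.
From C = T: a = T/(0.85 f'_c b) = 427450/(0.85 × 20 × 210) = 119.73 mm.
M_n = T(d − a/2) = 427.45 kN × (520 − 59.865) mm = 196.68 kN·m.

M_n ≈ 197 kN·m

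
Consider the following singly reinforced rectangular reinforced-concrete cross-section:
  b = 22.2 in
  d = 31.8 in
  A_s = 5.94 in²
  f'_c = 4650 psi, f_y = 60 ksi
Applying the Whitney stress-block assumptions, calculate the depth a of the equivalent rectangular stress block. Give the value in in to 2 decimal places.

a ≈ 4.06 in

T = A_s f_y = 5.94 × 60 = 356.4 kips.
a = T/(0.85 f'_c b) = 356.4/(0.85 × 4.65 × 22.2) = 4.06 in.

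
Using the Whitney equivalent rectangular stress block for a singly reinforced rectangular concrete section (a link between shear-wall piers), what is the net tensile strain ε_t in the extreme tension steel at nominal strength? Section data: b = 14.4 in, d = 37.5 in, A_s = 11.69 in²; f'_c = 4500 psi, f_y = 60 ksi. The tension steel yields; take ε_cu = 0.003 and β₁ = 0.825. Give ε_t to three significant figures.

ε_t ≈ 0.00429

a = A_s f_y/(0.85 f'_c b) = 12.734 in.
β₁ = 0.825, so c = a/β₁ = 12.734/0.825 = 15.435 in.
From the linear strain diagram with ε_cu = 0.003: ε_t = 0.003 (d − c)/c = 0.003 × (37.5 − 15.435)/15.435 = 0.00429.
ε_t is between 0.004 and 0.005 — transition zone.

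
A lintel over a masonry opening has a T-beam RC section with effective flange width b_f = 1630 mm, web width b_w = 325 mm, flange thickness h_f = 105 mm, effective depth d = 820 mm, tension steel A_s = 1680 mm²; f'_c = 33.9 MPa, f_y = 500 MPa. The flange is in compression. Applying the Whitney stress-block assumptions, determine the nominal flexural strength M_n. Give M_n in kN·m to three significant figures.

M_n ≈ 681 kN·m

Tension: T = A_s f_y = 1680 × 500 = 840000 N.
Try a within the flange: a = T/(0.85 f'_c b_f) = 840000/(0.85 × 33.9 × 1630) = 17.88 mm.
Since a = 17.88 ≤ h_f = 105 mm, the stress block lies entirely in the flange; analyse as a rectangular beam of width b_f.
M_n = T(d − a/2) = 840000 × (820 − 8.94) = 681.29 × 10⁶ N·mm.
M_n = 681.29 kN·m.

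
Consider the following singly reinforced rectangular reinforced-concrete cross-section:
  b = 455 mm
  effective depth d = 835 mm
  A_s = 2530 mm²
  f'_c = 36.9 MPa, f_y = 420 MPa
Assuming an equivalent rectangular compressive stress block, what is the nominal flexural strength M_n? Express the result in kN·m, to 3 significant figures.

M_n ≈ 848 kN·m

T = A_s f_y = 2530 × 420 = 1062600 N = 1062.6 kN.
From C = T: a = T/(0.85 f'_c b) = 1062600/(0.85 × 36.9 × 455) = 74.46 mm.
M_n = T(d − a/2) = 1062.6 kN × (835 − 37.23) mm = 847.71 kN·m.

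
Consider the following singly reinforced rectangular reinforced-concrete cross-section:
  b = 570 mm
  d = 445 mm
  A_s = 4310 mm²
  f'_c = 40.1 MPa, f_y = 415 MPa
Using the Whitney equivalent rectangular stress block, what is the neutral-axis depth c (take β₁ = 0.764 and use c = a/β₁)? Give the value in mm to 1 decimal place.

c ≈ 120.5 mm

T = A_s f_y = 4310 × 415 = 1788650 N = 1788.65 kN.
Setting C = 0.85 f'_c a b equal to T: a = 1788650/(0.85 × 40.1 × 570) = 92.063 mm.
With β₁ = 0.764, c = a/β₁ = 92.063/0.764 = 120.5 mm.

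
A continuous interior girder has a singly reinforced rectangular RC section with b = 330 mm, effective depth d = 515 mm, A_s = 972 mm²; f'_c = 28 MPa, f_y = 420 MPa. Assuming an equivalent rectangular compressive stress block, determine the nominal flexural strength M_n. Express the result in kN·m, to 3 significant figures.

M_n ≈ 200 kN·m

T = A_s f_y = 972 × 420 = 408240 N = 408.24 kN.
From C = T: a = T/(0.85 f'_c b) = 408240/(0.85 × 28 × 330) = 51.98 mm.
M_n = T(d − a/2) = 408.24 kN × (515 − 25.99) mm = 199.63 kN·m.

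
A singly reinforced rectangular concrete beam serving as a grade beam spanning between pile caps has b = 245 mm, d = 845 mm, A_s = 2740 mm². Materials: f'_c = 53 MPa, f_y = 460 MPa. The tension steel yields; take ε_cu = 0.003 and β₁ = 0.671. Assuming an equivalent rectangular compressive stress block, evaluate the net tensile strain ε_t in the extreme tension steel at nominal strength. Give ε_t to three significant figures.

a = A_s f_y/(0.85 f'_c b) = 114.20 mm.
β₁ = 0.671, so c = a/β₁ = 114.20/0.671 = 170.19 mm.
From the linear strain diagram with ε_cu = 0.003: ε_t = 0.003 (d − c)/c = 0.003 × (845 − 170.19)/170.19 = 0.0119.
Since ε_t ≥ 0.005, the section is tension-controlled.

ε_t ≈ 0.0119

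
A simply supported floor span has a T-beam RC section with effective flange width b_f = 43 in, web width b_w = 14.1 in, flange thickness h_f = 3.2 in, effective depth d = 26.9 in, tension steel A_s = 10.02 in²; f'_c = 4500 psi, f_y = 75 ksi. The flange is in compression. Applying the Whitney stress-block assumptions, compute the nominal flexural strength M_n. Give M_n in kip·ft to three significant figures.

M_n ≈ 1520 kip·ft

Tension: T = A_s f_y = 10.02 × 75 = 751.5 kips.
Try a within the flange: a = T/(0.85 f'_c b_f) = 751.5/(0.85 × 4.5 × 43) = 4.569 in.
a = 4.569 > h_f = 3.2 in: the block extends into the web. Split into flange-overhang and web parts.
C_f = 0.85 f'_c (b_f − b_w) h_f = 0.85 × 4.5 × (43 − 14.1) × 3.2 = 353.7 kips.
Remaining web compression depth: a_w = (T − C_f)/(0.85 f'_c b_w) = (751.5 − 353.7)/(0.85 × 4.5 × 14.1) = 7.376 in.
M_n = C_f(d − h_f/2) + (T − C_f)(d − a_w/2) = 353.7 × (26.9 − 1.6) + 397.8 × (26.9 − 3.688) = 8948.6 + 9233.7 = 18182.3 kip·in.
M_n = 18182.3/12 = 1515.19 kip·ft.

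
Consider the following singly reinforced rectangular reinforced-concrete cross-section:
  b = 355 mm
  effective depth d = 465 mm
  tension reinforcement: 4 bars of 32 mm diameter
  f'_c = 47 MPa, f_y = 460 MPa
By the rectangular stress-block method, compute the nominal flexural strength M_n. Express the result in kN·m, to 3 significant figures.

M_n ≈ 611 kN·m

A_s = 4 × 804 = 3216 mm².
T = A_s f_y = 3216 × 460 = 1479360 N = 1479.36 kN.
From C = T: a = T/(0.85 f'_c b) = 1479360/(0.85 × 47 × 355) = 104.31 mm.
M_n = T(d − a/2) = 1479.36 kN × (465 − 52.155) mm = 610.75 kN·m.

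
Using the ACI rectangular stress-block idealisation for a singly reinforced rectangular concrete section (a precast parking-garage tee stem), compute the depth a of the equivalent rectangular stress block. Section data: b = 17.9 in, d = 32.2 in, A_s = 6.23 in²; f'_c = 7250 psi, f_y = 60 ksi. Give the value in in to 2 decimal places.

T = A_s f_y = 6.23 × 60 = 373.8 kips.
a = T/(0.85 f'_c b) = 373.8/(0.85 × 7.25 × 17.9) = 3.39 in.

a ≈ 3.39 in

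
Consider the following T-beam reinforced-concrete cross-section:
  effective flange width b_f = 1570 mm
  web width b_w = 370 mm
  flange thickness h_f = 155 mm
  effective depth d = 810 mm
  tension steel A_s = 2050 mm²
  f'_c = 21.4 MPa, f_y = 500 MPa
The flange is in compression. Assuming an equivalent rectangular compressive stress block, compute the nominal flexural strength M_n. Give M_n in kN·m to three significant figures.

M_n ≈ 812 kN·m

Tension: T = A_s f_y = 2050 × 500 = 1025000 N.
Try a within the flange: a = T/(0.85 f'_c b_f) = 1025000/(0.85 × 21.4 × 1570) = 35.89 mm.
Since a = 35.89 ≤ h_f = 155 mm, the stress block lies entirely in the flange; analyse as a rectangular beam of width b_f.
M_n = T(d − a/2) = 1025000 × (810 − 17.945) = 811.86 × 10⁶ N·mm.
M_n = 811.86 kN·m.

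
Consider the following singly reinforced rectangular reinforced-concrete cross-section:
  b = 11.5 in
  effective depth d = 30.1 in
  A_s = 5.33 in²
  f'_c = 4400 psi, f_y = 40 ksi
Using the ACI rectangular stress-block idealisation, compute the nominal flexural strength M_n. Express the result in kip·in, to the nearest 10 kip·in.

M_n ≈ 5890 kip·in

T = A_s f_y = 5.33 × 40 = 213.2 kips.
a = T/(0.85 f'_c b) = 213.2/(0.85 × 4.4 × 11.5) = 4.957 in.
M_n = T(d − a/2) = 213.2 × (30.1 − 2.4785) = 5888.9 kip·in.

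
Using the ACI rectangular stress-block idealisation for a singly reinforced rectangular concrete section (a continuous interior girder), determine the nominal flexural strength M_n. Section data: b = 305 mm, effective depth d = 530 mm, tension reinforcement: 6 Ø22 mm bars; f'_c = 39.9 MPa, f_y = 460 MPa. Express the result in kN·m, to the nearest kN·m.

M_n ≈ 503 kN·m

A_s = 6 × 380 = 2280 mm².
T = A_s f_y = 2280 × 460 = 1048800 N = 1048.8 kN.
From C = T: a = T/(0.85 f'_c b) = 1048800/(0.85 × 39.9 × 305) = 101.39 mm.
M_n = T(d − a/2) = 1048.8 kN × (530 − 50.695) mm = 502.70 kN·m.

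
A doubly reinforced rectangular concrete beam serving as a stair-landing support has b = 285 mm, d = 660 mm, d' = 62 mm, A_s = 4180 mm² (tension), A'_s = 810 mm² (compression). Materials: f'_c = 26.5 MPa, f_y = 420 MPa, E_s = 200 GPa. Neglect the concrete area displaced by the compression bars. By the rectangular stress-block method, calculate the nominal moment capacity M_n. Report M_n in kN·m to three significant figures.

Assume both tension and compression steel yield.
Net tension couple steel: A_s − A'_s = 3370 mm².
a = (A_s − A'_s) f_y / (0.85 f'_c b) = 1415400/(0.85 × 26.5 × 285) = 220.48 mm.
c = a/β₁ = 220.48/0.85 = 259.39 mm; ε'_s = 0.003(c − d')/c = 0.0023 ≥ f_y/E_s = 0.0021, so compression steel does yield.
M_n = (A_s − A'_s) f_y (d − a/2) + A'_s f_y (d − d') = [1415400 × (660 − 110.24) + 340200 × (660 − 62)] × 10⁻⁶ = 778.13 + 203.44 = 981.57 kN·m.

M_n ≈ 982 kN·m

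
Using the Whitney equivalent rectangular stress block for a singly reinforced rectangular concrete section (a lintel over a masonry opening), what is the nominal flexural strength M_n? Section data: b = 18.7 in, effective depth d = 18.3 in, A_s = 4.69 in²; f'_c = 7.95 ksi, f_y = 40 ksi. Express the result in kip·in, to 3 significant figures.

T = A_s f_y = 4.69 × 40 = 187.6 kips.
a = T/(0.85 f'_c b) = 187.6/(0.85 × 7.95 × 18.7) = 1.485 in.
M_n = T(d − a/2) = 187.6 × (18.3 − 0.7425) = 3293.8 kip·in.

M_n ≈ 3290 kip·in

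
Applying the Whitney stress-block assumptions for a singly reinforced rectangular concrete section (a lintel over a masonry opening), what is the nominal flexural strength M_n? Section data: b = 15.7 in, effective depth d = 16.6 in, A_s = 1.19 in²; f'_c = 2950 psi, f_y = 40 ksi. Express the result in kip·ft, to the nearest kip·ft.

T = A_s f_y = 1.19 × 40 = 47.6 kips.
a = T/(0.85 f'_c b) = 47.6/(0.85 × 2.95 × 15.7) = 1.209 in.
M_n = T(d − a/2) = 47.6 × (16.6 − 0.6045) = 761.4 kip·in = 761.4/12 = 63.45 kip·ft.

M_n ≈ 63 kip·ft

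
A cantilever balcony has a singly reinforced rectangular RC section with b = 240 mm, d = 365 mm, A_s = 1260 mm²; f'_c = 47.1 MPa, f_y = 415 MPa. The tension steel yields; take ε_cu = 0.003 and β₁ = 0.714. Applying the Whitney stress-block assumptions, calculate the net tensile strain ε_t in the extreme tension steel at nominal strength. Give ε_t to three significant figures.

ε_t ≈ 0.0114

a = A_s f_y/(0.85 f'_c b) = 54.42 mm.
β₁ = 0.714, so c = a/β₁ = 54.42/0.714 = 76.22 mm.
From the linear strain diagram with ε_cu = 0.003: ε_t = 0.003 (d − c)/c = 0.003 × (365 − 76.22)/76.22 = 0.0114.
Since ε_t ≥ 0.005, the section is tension-controlled.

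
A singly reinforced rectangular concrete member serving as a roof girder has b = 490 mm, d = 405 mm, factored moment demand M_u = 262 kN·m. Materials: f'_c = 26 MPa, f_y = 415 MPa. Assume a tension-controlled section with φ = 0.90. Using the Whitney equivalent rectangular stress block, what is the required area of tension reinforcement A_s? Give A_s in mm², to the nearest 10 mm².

A_s ≈ 1900 mm²

M_n = M_u/φ = 262/0.90 = 291.111 kN·m.
With M_n = 0.85 f'_c a b (d − a/2), solve the quadratic for a:
a = d − √(d² − 2M_n/(0.85 f'_c b)) = 405 − √(405² − 2 × 291.111×10⁶/(0.85 × 26 × 490)) = 72.95 mm.
A_s = 0.85 f'_c a b / f_y = 0.85 × 26 × 72.95 × 490 / 415 = 1903.6 mm².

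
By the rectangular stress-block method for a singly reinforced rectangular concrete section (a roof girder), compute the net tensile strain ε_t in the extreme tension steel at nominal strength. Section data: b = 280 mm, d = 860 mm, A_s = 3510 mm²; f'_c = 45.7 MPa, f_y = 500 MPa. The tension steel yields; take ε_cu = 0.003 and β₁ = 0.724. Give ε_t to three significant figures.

a = A_s f_y/(0.85 f'_c b) = 161.36 mm.
β₁ = 0.724, so c = a/β₁ = 161.36/0.724 = 222.87 mm.
From the linear strain diagram with ε_cu = 0.003: ε_t = 0.003 (d − c)/c = 0.003 × (860 − 222.87)/222.87 = 0.00858.
Since ε_t ≥ 0.005, the section is tension-controlled.

ε_t ≈ 0.00858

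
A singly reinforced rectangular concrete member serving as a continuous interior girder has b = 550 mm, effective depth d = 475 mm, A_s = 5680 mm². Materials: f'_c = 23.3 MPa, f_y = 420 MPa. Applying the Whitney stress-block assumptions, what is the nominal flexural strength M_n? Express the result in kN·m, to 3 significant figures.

M_n ≈ 872 kN·m

T = A_s f_y = 5680 × 420 = 2385600 N = 2385.6 kN.
From C = T: a = T/(0.85 f'_c b) = 2385600/(0.85 × 23.3 × 550) = 219.01 mm.
M_n = T(d − a/2) = 2385.6 kN × (475 − 109.505) mm = 871.92 kN·m.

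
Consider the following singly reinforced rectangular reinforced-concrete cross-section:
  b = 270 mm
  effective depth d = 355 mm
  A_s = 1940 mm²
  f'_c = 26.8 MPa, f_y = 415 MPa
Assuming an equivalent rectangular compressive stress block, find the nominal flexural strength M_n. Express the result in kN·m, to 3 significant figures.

T = A_s f_y = 1940 × 415 = 805100 N = 805.1 kN.
From C = T: a = T/(0.85 f'_c b) = 805100/(0.85 × 26.8 × 270) = 130.90 mm.
M_n = T(d − a/2) = 805.1 kN × (355 − 65.45) mm = 233.12 kN·m.

M_n ≈ 233 kN·m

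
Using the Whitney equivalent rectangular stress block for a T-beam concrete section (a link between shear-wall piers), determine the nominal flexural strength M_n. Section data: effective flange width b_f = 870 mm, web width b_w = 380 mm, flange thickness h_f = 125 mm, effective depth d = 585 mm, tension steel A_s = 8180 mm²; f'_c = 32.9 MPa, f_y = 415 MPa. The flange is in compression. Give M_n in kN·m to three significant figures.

M_n ≈ 1750 kN·m

Tension: T = A_s f_y = 8180 × 415 = 3394700 N.
Try a within the flange: a = T/(0.85 f'_c b_f) = 3394700/(0.85 × 32.9 × 870) = 139.53 mm.
a = 139.53 > h_f = 125 mm: the block extends into the web. Split into flange-overhang and web parts.
C_f = 0.85 f'_c (b_f − b_w) h_f = 0.85 × 32.9 × (870 − 380) × 125 = 1712856 N.
Remaining web compression depth: a_w = (T − C_f)/(0.85 f'_c b_w) = (3394700 − 1712856)/(0.85 × 32.9 × 380) = 158.27 mm.
M_n = C_f(d − h_f/2) + (T − C_f)(d − a_w/2) = 1712856 × (585 − 62.5) + 1681844 × (585 − 79.135) = 894.97 + 850.79 = 1745.76 × 10⁶ N·mm.
M_n = 1745.76 kN·m.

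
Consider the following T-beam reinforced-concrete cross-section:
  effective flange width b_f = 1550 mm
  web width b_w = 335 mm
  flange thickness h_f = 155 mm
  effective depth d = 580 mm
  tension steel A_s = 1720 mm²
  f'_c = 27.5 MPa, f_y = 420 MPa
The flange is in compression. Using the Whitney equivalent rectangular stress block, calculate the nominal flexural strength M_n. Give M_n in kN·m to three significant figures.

Tension: T = A_s f_y = 1720 × 420 = 722400 N.
Try a within the flange: a = T/(0.85 f'_c b_f) = 722400/(0.85 × 27.5 × 1550) = 19.94 mm.
Since a = 19.94 ≤ h_f = 155 mm, the stress block lies entirely in the flange; analyse as a rectangular beam of width b_f.
M_n = T(d − a/2) = 722400 × (580 − 9.97) = 411.79 × 10⁶ N·mm.
M_n = 411.79 kN·m.

M_n ≈ 412 kN·m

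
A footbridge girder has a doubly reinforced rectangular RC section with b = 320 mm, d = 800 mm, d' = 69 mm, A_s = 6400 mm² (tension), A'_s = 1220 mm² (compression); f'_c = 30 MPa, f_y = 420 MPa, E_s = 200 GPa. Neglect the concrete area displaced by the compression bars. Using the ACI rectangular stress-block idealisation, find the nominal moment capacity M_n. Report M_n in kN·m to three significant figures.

M_n ≈ 1830 kN·m

Assume both tension and compression steel yield.
Net tension couple steel: A_s − A'_s = 5180 mm².
a = (A_s − A'_s) f_y / (0.85 f'_c b) = 2175600/(0.85 × 30 × 320) = 266.62 mm.
c = a/β₁ = 266.62/0.836 = 318.92 mm; ε'_s = 0.003(c − d')/c = 0.0024 ≥ f_y/E_s = 0.0021, so compression steel does yield.
M_n = (A_s − A'_s) f_y (d − a/2) + A'_s f_y (d − d') = [2175600 × (800 − 133.31) + 512400 × (800 − 69)] × 10⁻⁶ = 1450.45 + 374.56 = 1825.01 kN·m.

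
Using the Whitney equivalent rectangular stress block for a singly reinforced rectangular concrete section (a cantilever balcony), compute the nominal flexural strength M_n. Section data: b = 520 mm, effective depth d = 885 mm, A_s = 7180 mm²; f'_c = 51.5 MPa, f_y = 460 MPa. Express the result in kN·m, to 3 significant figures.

M_n ≈ 2680 kN·m

T = A_s f_y = 7180 × 460 = 3302800 N = 3302.8 kN.
From C = T: a = T/(0.85 f'_c b) = 3302800/(0.85 × 51.5 × 520) = 145.10 mm.
M_n = T(d − a/2) = 3302.8 kN × (885 − 72.55) mm = 2683.36 kN·m.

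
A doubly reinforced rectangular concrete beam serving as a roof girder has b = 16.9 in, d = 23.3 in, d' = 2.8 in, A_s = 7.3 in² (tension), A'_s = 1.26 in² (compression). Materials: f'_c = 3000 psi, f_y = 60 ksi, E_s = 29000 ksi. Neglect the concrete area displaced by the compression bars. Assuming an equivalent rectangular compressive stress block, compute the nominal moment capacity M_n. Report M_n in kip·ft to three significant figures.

Assume both steels yield.
a = (A_s − A'_s) f_y/(0.85 f'_c b) = (7.3 − 1.26) × 60/(0.85 × 3 × 16.9) = 8.409 in.
c = a/β₁ = 8.409/0.85 = 9.893 in; ε'_s = 0.003(c − d')/c = 0.0022 ≥ ε_y = 0.0021, so the compression steel yields.
M_n = (A_s − A'_s) f_y (d − a/2) + A'_s f_y (d − d') = 362.4 × (23.3 − 4.2045) + 75.6 × (23.3 − 2.8) = 6920.2 + 1549.8 = 8470.0 kip·in = 8470.0/12 = 705.83 kip·ft.

M_n ≈ 706 kip·ft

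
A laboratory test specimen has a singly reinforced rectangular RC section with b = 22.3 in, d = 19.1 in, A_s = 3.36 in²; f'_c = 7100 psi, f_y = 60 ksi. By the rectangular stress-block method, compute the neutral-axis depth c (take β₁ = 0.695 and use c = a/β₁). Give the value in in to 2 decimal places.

T = A_s f_y = 3.36 × 60 = 201.6 kips.
a = T/(0.85 f'_c b) = 201.6/(0.85 × 7.1 × 22.3) = 1.4980 in.
With β₁ = 0.695, c = a/β₁ = 1.4980/0.695 = 2.16 in.

c ≈ 2.16 in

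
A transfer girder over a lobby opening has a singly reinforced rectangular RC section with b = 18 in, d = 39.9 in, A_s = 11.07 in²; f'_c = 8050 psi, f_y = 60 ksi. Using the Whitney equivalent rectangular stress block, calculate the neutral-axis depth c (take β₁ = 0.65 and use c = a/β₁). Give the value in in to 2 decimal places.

T = A_s f_y = 11.07 × 60 = 664.2 kips.
a = T/(0.85 f'_c b) = 664.2/(0.85 × 8.05 × 18) = 5.3928 in.
With β₁ = 0.65, c = a/β₁ = 5.3928/0.65 = 8.30 in.

c ≈ 8.30 in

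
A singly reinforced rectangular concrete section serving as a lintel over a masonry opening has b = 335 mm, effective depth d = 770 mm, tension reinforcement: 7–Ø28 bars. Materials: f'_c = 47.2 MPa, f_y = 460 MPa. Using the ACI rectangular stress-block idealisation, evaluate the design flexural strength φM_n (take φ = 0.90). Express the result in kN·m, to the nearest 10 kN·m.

A_s = 7 × 616 = 4312 mm².
T = A_s f_y = 4312 × 460 = 1983520 N = 1983.52 kN.
From C = T: a = T/(0.85 f'_c b) = 1983520/(0.85 × 47.2 × 335) = 147.58 mm.
M_n = T(d − a/2) = 1983.52 kN × (770 − 73.79) mm = 1380.95 kN·m.
φM_n = 0.90 × 1380.95 = 1242.86 kN·m.

φM_n ≈ 1240 kN·m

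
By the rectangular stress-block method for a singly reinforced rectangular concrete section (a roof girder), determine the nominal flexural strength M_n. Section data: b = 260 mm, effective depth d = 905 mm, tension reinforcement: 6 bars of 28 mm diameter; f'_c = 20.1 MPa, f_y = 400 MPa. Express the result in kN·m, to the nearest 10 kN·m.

M_n ≈ 1090 kN·m

A_s = 6 × 616 = 3696 mm².
T = A_s f_y = 3696 × 400 = 1478400 N = 1478.4 kN.
From C = T: a = T/(0.85 f'_c b) = 1478400/(0.85 × 20.1 × 260) = 332.82 mm.
M_n = T(d − a/2) = 1478.4 kN × (905 − 166.41) mm = 1091.93 kN·m.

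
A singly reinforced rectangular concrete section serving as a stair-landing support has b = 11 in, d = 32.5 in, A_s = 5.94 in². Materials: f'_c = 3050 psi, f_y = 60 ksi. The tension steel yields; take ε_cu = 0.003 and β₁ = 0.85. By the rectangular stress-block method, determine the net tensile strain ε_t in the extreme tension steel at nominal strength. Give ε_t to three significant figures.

a = A_s f_y/(0.85 f'_c b) = 12.498 in.
β₁ = 0.85, so c = a/β₁ = 12.498/0.85 = 14.704 in.
From the linear strain diagram with ε_cu = 0.003: ε_t = 0.003 (d − c)/c = 0.003 × (32.5 − 14.704)/14.704 = 0.00363.
ε_t < 0.004 — the section is over-reinforced for flexure under ACI limits.

ε_t ≈ 0.00363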